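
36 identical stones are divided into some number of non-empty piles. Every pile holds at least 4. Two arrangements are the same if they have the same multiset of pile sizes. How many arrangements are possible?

A full systematic count gives 371.

371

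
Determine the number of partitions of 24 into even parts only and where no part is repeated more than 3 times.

50

A partial list (first 12 by largest part):
24
22,2
20,4
20,2,2
18,6
18,4,2
18,2,2,2
16,8
16,6,2
16,4,4
16,4,2,2
14,10
…and 38 more, for 50 total.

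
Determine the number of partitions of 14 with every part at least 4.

7

They are:
14
4, 10
5, 9
6, 8
7, 7
4, 4, 6
4, 5, 5
That's 7 in total.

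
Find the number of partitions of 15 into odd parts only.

A partial list (first 12 by largest part):
15
13,1,1
11,3,1
11,1,1,1,1
9,5,1
9,3,3
9,3,1,1,1
9,1,1,1,1,1,1
7,7,1
7,5,3
7,5,1,1,1
7,3,3,1,1
…and 15 more, for 27 total.

27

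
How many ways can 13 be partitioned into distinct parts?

They are:
13
12 + 1
11 + 2
10 + 3
10 + 2 + 1
9 + 4
9 + 3 + 1
8 + 5
8 + 4 + 1
8 + 3 + 2
7 + 6
7 + 5 + 1
7 + 4 + 2
7 + 3 + 2 + 1
6 + 5 + 2
6 + 4 + 3
6 + 4 + 2 + 1
5 + 4 + 3 + 1

18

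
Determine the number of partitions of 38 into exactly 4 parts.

411

Enumerating by decreasing first part gives 411 partitions in all.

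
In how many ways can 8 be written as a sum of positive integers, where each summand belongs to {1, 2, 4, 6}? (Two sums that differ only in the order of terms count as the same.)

11

Listing the qualifying partitions of 8:
2+6
1+1+6
4+4
2+2+4
1+1+2+4
1+1+1+1+4
2+2+2+2
1+1+2+2+2
1+1+1+1+2+2
1+1+1+1+1+1+2
1+1+1+1+1+1+1+1
That's 11 in total.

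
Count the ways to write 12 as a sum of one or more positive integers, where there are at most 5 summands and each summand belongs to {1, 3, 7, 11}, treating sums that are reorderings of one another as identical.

3

They are:
11, 1
7, 3, 1, 1
3, 3, 3, 3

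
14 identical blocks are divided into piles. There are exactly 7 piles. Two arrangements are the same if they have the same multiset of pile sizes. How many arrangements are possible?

15

The partitions of 14 that satisfy the conditions:
8,1,1,1,1,1,1
7,2,1,1,1,1,1
6,3,1,1,1,1,1
6,2,2,1,1,1,1
5,4,1,1,1,1,1
5,3,2,1,1,1,1
5,2,2,2,1,1,1
4,4,2,1,1,1,1
4,3,3,1,1,1,1
4,3,2,2,1,1,1
4,2,2,2,2,1,1
3,3,3,2,1,1,1
3,3,2,2,2,1,1
3,2,2,2,2,2,1
2,2,2,2,2,2,2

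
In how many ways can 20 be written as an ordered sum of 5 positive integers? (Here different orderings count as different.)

3876

Place 4 bars in the 19 internal gaps of a row of 20 dots: C(19,4) = 3876.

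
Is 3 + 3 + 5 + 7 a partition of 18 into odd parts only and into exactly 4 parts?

Yes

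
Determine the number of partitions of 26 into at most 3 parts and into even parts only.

Listing the qualifying partitions of 26:
26
2+24
4+22
2+2+22
6+20
2+4+20
8+18
2+6+18
4+4+18
10+16
2+8+16
4+6+16
12+14
2+10+14
4+8+14
6+6+14
2+12+12
4+10+12
6+8+12
6+10+10
8+8+10

21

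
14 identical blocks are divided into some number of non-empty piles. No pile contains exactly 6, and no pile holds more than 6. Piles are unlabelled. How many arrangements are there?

A partial list (first 12 by largest part):
5+5+4
5+5+3+1
5+5+2+2
5+5+2+1+1
5+5+1+1+1+1
5+4+4+1
5+4+3+2
5+4+3+1+1
5+4+2+2+1
5+4+2+1+1+1
5+4+1+1+1+1+1
5+3+3+3
…and 58 more, for 70 total.

70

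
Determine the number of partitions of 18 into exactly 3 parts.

27

A partial list (first 12 by largest part):
16 + 1 + 1
15 + 2 + 1
14 + 3 + 1
14 + 2 + 2
13 + 4 + 1
13 + 3 + 2
12 + 5 + 1
12 + 4 + 2
12 + 3 + 3
11 + 6 + 1
11 + 5 + 2
11 + 4 + 3
…and 15 more, for 27 total.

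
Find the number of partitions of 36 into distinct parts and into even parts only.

46

A partial list (first 12 by largest part):
36
34,2
32,4
30,6
30,4,2
28,8
28,6,2
26,10
26,8,2
26,6,4
24,12
24,10,2
…and 34 more, for 46 total.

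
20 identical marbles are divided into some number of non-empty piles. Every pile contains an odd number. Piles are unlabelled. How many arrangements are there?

64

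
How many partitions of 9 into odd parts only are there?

8

Enumerating:
9
7, 1, 1
5, 3, 1
5, 1, 1, 1, 1
3, 3, 3
3, 3, 1, 1, 1
3, 1, 1, 1, 1, 1, 1
1, 1, 1, 1, 1, 1, 1, 1, 1
That's 8 in total.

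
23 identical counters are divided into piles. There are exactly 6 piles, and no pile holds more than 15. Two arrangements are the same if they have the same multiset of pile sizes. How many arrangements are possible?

159

Systematic enumeration (by largest part, then next-largest, …) yields 159.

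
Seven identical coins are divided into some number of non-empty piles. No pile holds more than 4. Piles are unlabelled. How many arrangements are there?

11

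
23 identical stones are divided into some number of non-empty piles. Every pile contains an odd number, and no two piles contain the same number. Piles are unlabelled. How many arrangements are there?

9

They are:
23
1, 3, 19
1, 5, 17
1, 7, 15
3, 5, 15
1, 9, 13
3, 7, 13
3, 9, 11
5, 7, 11
Counting gives 9.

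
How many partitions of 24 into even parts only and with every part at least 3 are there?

21

Listing the qualifying partitions of 24:
24
20+4
18+6
16+8
16+4+4
14+10
14+6+4
12+12
12+8+4
12+6+6
12+4+4+4
10+10+4
10+8+6
10+6+4+4
8+8+8
8+8+4+4
8+6+6+4
8+4+4+4+4
6+6+6+6
6+6+4+4+4
4+4+4+4+4+4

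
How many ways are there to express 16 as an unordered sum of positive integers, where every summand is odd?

There are too many to list fully; the first 12 (by largest part) are:
1+15
3+13
1+1+1+13
5+11
1+1+3+11
1+1+1+1+1+11
7+9
1+1+5+9
1+3+3+9
1+1+1+1+3+9
1+1+1+1+1+1+1+9
1+1+7+7
…and 20 more, for 32 total.

32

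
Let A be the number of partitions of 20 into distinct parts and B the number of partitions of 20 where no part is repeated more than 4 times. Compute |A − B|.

345

Partitions of 20 into distinct parts: 64.
Partitions of 20 where no part is repeated more than 4 times: 409.
|64 − 409| = 345.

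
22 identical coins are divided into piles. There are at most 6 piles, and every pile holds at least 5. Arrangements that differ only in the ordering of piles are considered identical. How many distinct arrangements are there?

Enumerating:
22
17 + 5
16 + 6
15 + 7
14 + 8
13 + 9
12 + 10
12 + 5 + 5
11 + 11
11 + 6 + 5
10 + 7 + 5
10 + 6 + 6
9 + 8 + 5
9 + 7 + 6
8 + 8 + 6
8 + 7 + 7
7 + 5 + 5 + 5
6 + 6 + 5 + 5
That's 18 in total.

18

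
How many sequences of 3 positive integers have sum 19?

A composition of 19 into 3 positive parts is chosen by placing 2 dividers among the 18 gaps between 19 units: C(18,2) = 153.

153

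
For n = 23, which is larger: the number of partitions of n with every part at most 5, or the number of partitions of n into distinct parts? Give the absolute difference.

Partitions of 23 with every part at most 5: 291.
Partitions of 23 into distinct parts: 104.
|291 − 104| = 187.

187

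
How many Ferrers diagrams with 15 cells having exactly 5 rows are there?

30

There are too many to list fully; the first 12 (by largest part) are:
11 + 1 + 1 + 1 + 1
10 + 2 + 1 + 1 + 1
9 + 3 + 1 + 1 + 1
9 + 2 + 2 + 1 + 1
8 + 4 + 1 + 1 + 1
8 + 3 + 2 + 1 + 1
8 + 2 + 2 + 2 + 1
7 + 5 + 1 + 1 + 1
7 + 4 + 2 + 1 + 1
7 + 3 + 3 + 1 + 1
7 + 3 + 2 + 2 + 1
7 + 2 + 2 + 2 + 2
…and 18 more, for 30 total.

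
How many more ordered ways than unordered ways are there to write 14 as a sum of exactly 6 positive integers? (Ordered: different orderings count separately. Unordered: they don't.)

Ordered (compositions into 6 parts): C(13,5) = 1287.
Partitions of 14 into exactly 6 parts: 20.
Difference: 1287 − 20 = 1267.

1267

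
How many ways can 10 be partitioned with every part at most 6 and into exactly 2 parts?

2

The partitions of 10 that satisfy the conditions:
6+4
5+5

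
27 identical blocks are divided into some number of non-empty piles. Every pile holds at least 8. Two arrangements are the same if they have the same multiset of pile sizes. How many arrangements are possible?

10

The partitions of 27 that satisfy the conditions:
27
19,8
18,9
17,10
16,11
15,12
14,13
11,8,8
10,9,8
9,9,9
That's 10 in total.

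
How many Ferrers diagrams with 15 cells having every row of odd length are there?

27

A partial list (first 12 by largest part):
15
1, 1, 13
1, 3, 11
1, 1, 1, 1, 11
1, 5, 9
3, 3, 9
1, 1, 1, 3, 9
1, 1, 1, 1, 1, 1, 9
1, 7, 7
3, 5, 7
1, 1, 1, 5, 7
1, 1, 3, 3, 7
…and 15 more, for 27 total.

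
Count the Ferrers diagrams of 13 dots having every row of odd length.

Listing the qualifying partitions of 13:
13
1 + 1 + 11
1 + 3 + 9
1 + 1 + 1 + 1 + 9
1 + 5 + 7
3 + 3 + 7
1 + 1 + 1 + 3 + 7
1 + 1 + 1 + 1 + 1 + 1 + 7
3 + 5 + 5
1 + 1 + 1 + 5 + 5
1 + 1 + 3 + 3 + 5
1 + 1 + 1 + 1 + 1 + 3 + 5
1 + 1 + 1 + 1 + 1 + 1 + 1 + 1 + 5
1 + 3 + 3 + 3 + 3
1 + 1 + 1 + 1 + 3 + 3 + 3
1 + 1 + 1 + 1 + 1 + 1 + 1 + 3 + 3
1 + 1 + 1 + 1 + 1 + 1 + 1 + 1 + 1 + 1 + 3
1 + 1 + 1 + 1 + 1 + 1 + 1 + 1 + 1 + 1 + 1 + 1 + 1
That's 18 in total.

18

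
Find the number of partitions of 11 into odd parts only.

12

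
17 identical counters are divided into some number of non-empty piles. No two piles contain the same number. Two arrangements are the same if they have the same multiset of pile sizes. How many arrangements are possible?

38

There are too many to list fully; the first 12 (by largest part) are:
17
16 + 1
15 + 2
14 + 3
14 + 2 + 1
13 + 4
13 + 3 + 1
12 + 5
12 + 4 + 1
12 + 3 + 2
11 + 6
11 + 5 + 1
…and 26 more, for 38 total.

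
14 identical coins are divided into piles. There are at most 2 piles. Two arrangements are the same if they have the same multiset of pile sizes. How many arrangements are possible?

8

They are:
14
13 + 1
12 + 2
11 + 3
10 + 4
9 + 5
8 + 6
7 + 7
That's 8 in total.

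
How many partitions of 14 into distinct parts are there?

Listing the qualifying partitions of 14:
14
1,13
2,12
3,11
1,2,11
4,10
1,3,10
5,9
1,4,9
2,3,9
6,8
1,5,8
2,4,8
1,2,3,8
1,6,7
2,5,7
3,4,7
1,2,4,7
3,5,6
1,2,5,6
1,3,4,6
2,3,4,5

22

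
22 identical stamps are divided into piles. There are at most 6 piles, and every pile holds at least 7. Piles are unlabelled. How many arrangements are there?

7

They are:
22
7,15
8,14
9,13
10,12
11,11
7,7,8
That's 7 in total.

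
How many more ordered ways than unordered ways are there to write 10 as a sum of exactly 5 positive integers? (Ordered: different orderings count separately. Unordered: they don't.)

119

Compositions: C(9,4) = 126.
Unordered (partitions into 5 parts): 7.
Difference: 126 − 7 = 119.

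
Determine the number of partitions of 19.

490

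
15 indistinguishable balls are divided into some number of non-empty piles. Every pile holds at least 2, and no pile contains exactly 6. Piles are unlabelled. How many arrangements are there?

33

There are too many to list fully; the first 12 (by largest part) are:
15
2, 13
3, 12
4, 11
2, 2, 11
5, 10
2, 3, 10
2, 4, 9
3, 3, 9
2, 2, 2, 9
7, 8
2, 5, 8
…and 21 more, for 33 total.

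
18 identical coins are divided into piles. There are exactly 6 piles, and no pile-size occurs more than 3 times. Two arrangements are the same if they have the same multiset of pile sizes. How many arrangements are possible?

A partial list (first 12 by largest part):
1, 1, 1, 2, 2, 11
1, 1, 1, 2, 3, 10
1, 1, 2, 2, 2, 10
1, 1, 1, 2, 4, 9
1, 1, 1, 3, 3, 9
1, 1, 2, 2, 3, 9
1, 1, 1, 2, 5, 8
1, 1, 1, 3, 4, 8
1, 1, 2, 2, 4, 8
1, 1, 2, 3, 3, 8
1, 2, 2, 2, 3, 8
1, 1, 1, 2, 6, 7
…and 30 more, for 42 total.

42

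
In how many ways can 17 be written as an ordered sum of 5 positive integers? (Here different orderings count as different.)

1820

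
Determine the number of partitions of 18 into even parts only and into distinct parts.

8

Listing the qualifying partitions of 18:
18
16,2
14,4
12,6
12,4,2
10,8
10,6,2
8,6,4
That's 8 in total.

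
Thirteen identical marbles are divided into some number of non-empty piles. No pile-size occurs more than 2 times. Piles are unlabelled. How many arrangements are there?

There are too many to list fully; the first 12 (by largest part) are:
13
12+1
11+2
11+1+1
10+3
10+2+1
9+4
9+3+1
9+2+2
9+2+1+1
8+5
8+4+1
…and 32 more, for 44 total.

44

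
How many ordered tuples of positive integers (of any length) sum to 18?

131072

There are 17 gaps and each independently is a cut or not, giving 2^17 = 131072.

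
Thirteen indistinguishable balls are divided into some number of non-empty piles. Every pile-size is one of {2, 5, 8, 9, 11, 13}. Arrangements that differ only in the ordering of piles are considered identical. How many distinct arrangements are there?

5

Enumerating:
13
2+11
2+2+9
5+8
2+2+2+2+5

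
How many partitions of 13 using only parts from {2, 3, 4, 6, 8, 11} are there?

9

Listing the qualifying partitions of 13:
11 + 2
8 + 3 + 2
6 + 4 + 3
6 + 3 + 2 + 2
4 + 4 + 3 + 2
4 + 3 + 3 + 3
4 + 3 + 2 + 2 + 2
3 + 3 + 3 + 2 + 2
3 + 2 + 2 + 2 + 2 + 2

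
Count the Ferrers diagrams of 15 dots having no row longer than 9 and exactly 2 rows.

Enumerating:
9 + 6
8 + 7
That's 2 in total.

2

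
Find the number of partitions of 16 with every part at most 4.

64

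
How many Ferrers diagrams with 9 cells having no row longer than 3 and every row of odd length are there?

The partitions of 9 that satisfy the conditions:
3 + 3 + 3
3 + 3 + 1 + 1 + 1
3 + 1 + 1 + 1 + 1 + 1 + 1
1 + 1 + 1 + 1 + 1 + 1 + 1 + 1 + 1

4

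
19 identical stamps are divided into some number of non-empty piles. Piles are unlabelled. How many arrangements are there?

A full systematic count gives 490.

490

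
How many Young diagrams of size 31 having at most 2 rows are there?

They are:
31
1+30
2+29
3+28
4+27
5+26
6+25
7+24
8+23
9+22
10+21
11+20
12+19
13+18
14+17
15+16
Counting gives 16.

16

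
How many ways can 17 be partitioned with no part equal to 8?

Systematic enumeration (by largest part, then next-largest, …) yields 267.

267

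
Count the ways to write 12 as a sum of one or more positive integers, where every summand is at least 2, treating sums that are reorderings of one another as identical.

21

Enumerating:
12
10 + 2
9 + 3
8 + 4
8 + 2 + 2
7 + 5
7 + 3 + 2
6 + 6
6 + 4 + 2
6 + 3 + 3
6 + 2 + 2 + 2
5 + 5 + 2
5 + 4 + 3
5 + 3 + 2 + 2
4 + 4 + 4
4 + 4 + 2 + 2
4 + 3 + 3 + 2
4 + 2 + 2 + 2 + 2
3 + 3 + 3 + 3
3 + 3 + 2 + 2 + 2
2 + 2 + 2 + 2 + 2 + 2
Counting gives 21.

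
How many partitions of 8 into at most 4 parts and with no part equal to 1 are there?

7

The partitions of 8 that satisfy the conditions:
8
6, 2
5, 3
4, 4
4, 2, 2
3, 3, 2
2, 2, 2, 2
Counting gives 7.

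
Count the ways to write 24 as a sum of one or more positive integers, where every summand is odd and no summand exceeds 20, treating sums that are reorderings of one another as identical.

119

Direct enumeration gives 119 partitions.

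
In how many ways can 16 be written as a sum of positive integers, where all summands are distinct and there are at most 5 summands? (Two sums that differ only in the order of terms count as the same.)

32

There are too many to list fully; the first 12 (by largest part) are:
16
1+15
2+14
3+13
1+2+13
4+12
1+3+12
5+11
1+4+11
2+3+11
6+10
1+5+10
…and 20 more, for 32 total.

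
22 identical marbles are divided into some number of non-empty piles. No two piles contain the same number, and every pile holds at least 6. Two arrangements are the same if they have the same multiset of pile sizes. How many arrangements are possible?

7

They are:
22
6,16
7,15
8,14
9,13
10,12
6,7,9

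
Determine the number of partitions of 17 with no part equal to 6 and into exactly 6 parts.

34

There are too many to list fully; the first 12 (by largest part) are:
12 + 1 + 1 + 1 + 1 + 1
11 + 2 + 1 + 1 + 1 + 1
10 + 3 + 1 + 1 + 1 + 1
10 + 2 + 2 + 1 + 1 + 1
9 + 4 + 1 + 1 + 1 + 1
9 + 3 + 2 + 1 + 1 + 1
9 + 2 + 2 + 2 + 1 + 1
8 + 5 + 1 + 1 + 1 + 1
8 + 4 + 2 + 1 + 1 + 1
8 + 3 + 3 + 1 + 1 + 1
8 + 3 + 2 + 2 + 1 + 1
8 + 2 + 2 + 2 + 2 + 1
…and 22 more, for 34 total.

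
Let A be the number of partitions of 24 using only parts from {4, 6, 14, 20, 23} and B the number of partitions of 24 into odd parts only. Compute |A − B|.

117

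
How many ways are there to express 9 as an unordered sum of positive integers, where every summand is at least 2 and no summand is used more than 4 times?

8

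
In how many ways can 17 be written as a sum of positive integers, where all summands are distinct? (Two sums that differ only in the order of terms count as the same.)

38

There are too many to list fully; the first 12 (by largest part) are:
17
1+16
2+15
3+14
1+2+14
4+13
1+3+13
5+12
1+4+12
2+3+12
6+11
1+5+11
…and 26 more, for 38 total.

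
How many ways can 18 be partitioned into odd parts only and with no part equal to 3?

19

They are:
17 + 1
15 + 1 + 1 + 1
13 + 5
13 + 1 + 1 + 1 + 1 + 1
11 + 7
11 + 5 + 1 + 1
11 + 1 + 1 + 1 + 1 + 1 + 1 + 1
9 + 9
9 + 7 + 1 + 1
9 + 5 + 1 + 1 + 1 + 1
9 + 1 + 1 + 1 + 1 + 1 + 1 + 1 + 1 + 1
7 + 7 + 1 + 1 + 1 + 1
7 + 5 + 5 + 1
7 + 5 + 1 + 1 + 1 + 1 + 1 + 1
7 + 1 + 1 + 1 + 1 + 1 + 1 + 1 + 1 + 1 + 1 + 1
5 + 5 + 5 + 1 + 1 + 1
5 + 5 + 1 + 1 + 1 + 1 + 1 + 1 + 1 + 1
5 + 1 + 1 + 1 + 1 + 1 + 1 + 1 + 1 + 1 + 1 + 1 + 1 + 1
1 + 1 + 1 + 1 + 1 + 1 + 1 + 1 + 1 + 1 + 1 + 1 + 1 + 1 + 1 + 1 + 1 + 1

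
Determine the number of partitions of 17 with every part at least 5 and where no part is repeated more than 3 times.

Listing the qualifying partitions of 17:
17
5+12
6+11
7+10
8+9
5+5+7
5+6+6

7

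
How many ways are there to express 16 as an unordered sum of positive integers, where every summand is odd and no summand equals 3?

Enumerating:
15,1
13,1,1,1
11,5
11,1,1,1,1,1
9,7
9,5,1,1
9,1,1,1,1,1,1,1
7,7,1,1
7,5,1,1,1,1
7,1,1,1,1,1,1,1,1,1
5,5,5,1
5,5,1,1,1,1,1,1
5,1,1,1,1,1,1,1,1,1,1,1
1,1,1,1,1,1,1,1,1,1,1,1,1,1,1,1
That's 14 in total.

14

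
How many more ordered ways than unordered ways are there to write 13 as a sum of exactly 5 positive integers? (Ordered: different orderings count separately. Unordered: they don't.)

477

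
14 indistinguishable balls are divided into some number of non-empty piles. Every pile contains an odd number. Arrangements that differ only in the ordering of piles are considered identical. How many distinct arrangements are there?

Enumerating:
13+1
11+3
11+1+1+1
9+5
9+3+1+1
9+1+1+1+1+1
7+7
7+5+1+1
7+3+3+1
7+3+1+1+1+1
7+1+1+1+1+1+1+1
5+5+3+1
5+5+1+1+1+1
5+3+3+3
5+3+3+1+1+1
5+3+1+1+1+1+1+1
5+1+1+1+1+1+1+1+1+1
3+3+3+3+1+1
3+3+3+1+1+1+1+1
3+3+1+1+1+1+1+1+1+1
3+1+1+1+1+1+1+1+1+1+1+1
1+1+1+1+1+1+1+1+1+1+1+1+1+1
That's 22 in total.

22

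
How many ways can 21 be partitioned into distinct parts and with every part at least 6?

7

They are:
21
6+15
7+14
8+13
9+12
10+11
6+7+8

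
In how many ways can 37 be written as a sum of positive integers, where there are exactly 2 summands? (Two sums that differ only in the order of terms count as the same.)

18

Listing the qualifying partitions of 37:
1 + 36
2 + 35
3 + 34
4 + 33
5 + 32
6 + 31
7 + 30
8 + 29
9 + 28
10 + 27
11 + 26
12 + 25
13 + 24
14 + 23
15 + 22
16 + 21
17 + 20
18 + 19
That's 18 in total.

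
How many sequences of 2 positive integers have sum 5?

4

Place 1 bars in the 4 internal gaps of a row of 5 dots: C(4,1) = 4.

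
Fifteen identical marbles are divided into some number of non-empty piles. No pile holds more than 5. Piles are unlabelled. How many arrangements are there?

84

There are 84 such partitions.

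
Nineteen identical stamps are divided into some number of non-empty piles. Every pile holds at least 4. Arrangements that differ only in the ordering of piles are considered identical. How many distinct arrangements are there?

They are:
19
4 + 15
5 + 14
6 + 13
7 + 12
8 + 11
4 + 4 + 11
9 + 10
4 + 5 + 10
4 + 6 + 9
5 + 5 + 9
4 + 7 + 8
5 + 6 + 8
5 + 7 + 7
6 + 6 + 7
4 + 4 + 4 + 7
4 + 4 + 5 + 6
4 + 5 + 5 + 5

18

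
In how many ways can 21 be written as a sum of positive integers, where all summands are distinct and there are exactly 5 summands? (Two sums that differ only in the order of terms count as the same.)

The partitions of 21 that satisfy the conditions:
1 + 2 + 3 + 4 + 11
1 + 2 + 3 + 5 + 10
1 + 2 + 3 + 6 + 9
1 + 2 + 4 + 5 + 9
1 + 2 + 3 + 7 + 8
1 + 2 + 4 + 6 + 8
1 + 3 + 4 + 5 + 8
1 + 2 + 5 + 6 + 7
1 + 3 + 4 + 6 + 7
2 + 3 + 4 + 5 + 7
Counting gives 10.

10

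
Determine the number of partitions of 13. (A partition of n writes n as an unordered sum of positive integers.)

101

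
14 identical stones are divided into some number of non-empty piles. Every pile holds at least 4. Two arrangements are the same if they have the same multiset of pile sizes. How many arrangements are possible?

7

The partitions of 14 that satisfy the conditions:
14
10, 4
9, 5
8, 6
7, 7
6, 4, 4
5, 5, 4
That's 7 in total.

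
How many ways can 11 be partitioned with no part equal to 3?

34

A partial list (first 12 by largest part):
11
10 + 1
9 + 2
9 + 1 + 1
8 + 2 + 1
8 + 1 + 1 + 1
7 + 4
7 + 2 + 2
7 + 2 + 1 + 1
7 + 1 + 1 + 1 + 1
6 + 5
6 + 4 + 1
…and 22 more, for 34 total.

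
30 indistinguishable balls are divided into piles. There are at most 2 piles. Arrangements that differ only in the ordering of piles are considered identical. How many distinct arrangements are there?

Enumerating:
30
29+1
28+2
27+3
26+4
25+5
24+6
23+7
22+8
21+9
20+10
19+11
18+12
17+13
16+14
15+15

16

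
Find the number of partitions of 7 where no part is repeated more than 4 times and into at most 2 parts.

4

The partitions of 7 that satisfy the conditions:
7
6, 1
5, 2
4, 3
Counting gives 4.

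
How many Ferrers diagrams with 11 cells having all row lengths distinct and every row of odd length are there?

2

The partitions of 11 that satisfy the conditions:
11
7+3+1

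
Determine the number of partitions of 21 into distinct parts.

Direct enumeration gives 76 partitions.

76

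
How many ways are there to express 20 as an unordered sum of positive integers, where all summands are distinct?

64

There are too many to list fully; the first 12 (by largest part) are:
20
19 + 1
18 + 2
17 + 3
17 + 2 + 1
16 + 4
16 + 3 + 1
15 + 5
15 + 4 + 1
15 + 3 + 2
14 + 6
14 + 5 + 1
…and 52 more, for 64 total.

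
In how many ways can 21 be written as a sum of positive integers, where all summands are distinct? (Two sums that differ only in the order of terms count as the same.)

There are 76 such partitions.

76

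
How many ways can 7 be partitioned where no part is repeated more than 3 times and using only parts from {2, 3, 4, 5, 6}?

Enumerating:
5+2
4+3
3+2+2
Counting gives 3.

3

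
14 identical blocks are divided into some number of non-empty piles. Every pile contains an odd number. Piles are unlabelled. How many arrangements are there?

Enumerating:
1+13
3+11
1+1+1+11
5+9
1+1+3+9
1+1+1+1+1+9
7+7
1+1+5+7
1+3+3+7
1+1+1+1+3+7
1+1+1+1+1+1+1+7
1+3+5+5
1+1+1+1+5+5
3+3+3+5
1+1+1+3+3+5
1+1+1+1+1+1+3+5
1+1+1+1+1+1+1+1+1+5
1+1+3+3+3+3
1+1+1+1+1+3+3+3
1+1+1+1+1+1+1+1+3+3
1+1+1+1+1+1+1+1+1+1+1+3
1+1+1+1+1+1+1+1+1+1+1+1+1+1

22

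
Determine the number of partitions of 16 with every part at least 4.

Enumerating:
16
12, 4
11, 5
10, 6
9, 7
8, 8
8, 4, 4
7, 5, 4
6, 6, 4
6, 5, 5
4, 4, 4, 4

11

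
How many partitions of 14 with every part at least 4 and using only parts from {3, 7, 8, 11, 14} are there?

2

The partitions of 14 that satisfy the conditions:
14
7+7
Counting gives 2.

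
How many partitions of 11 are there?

56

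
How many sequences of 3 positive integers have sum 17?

120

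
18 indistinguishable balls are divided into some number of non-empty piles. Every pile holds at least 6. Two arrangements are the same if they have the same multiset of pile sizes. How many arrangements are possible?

They are:
18
12 + 6
11 + 7
10 + 8
9 + 9
6 + 6 + 6

6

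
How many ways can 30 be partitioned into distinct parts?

There are 296 such partitions.

296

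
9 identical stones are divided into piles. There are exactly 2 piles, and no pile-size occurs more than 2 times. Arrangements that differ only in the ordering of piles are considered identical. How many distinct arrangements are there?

They are:
8+1
7+2
6+3
5+4

4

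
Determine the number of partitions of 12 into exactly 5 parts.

13

Listing the qualifying partitions of 12:
8, 1, 1, 1, 1
7, 2, 1, 1, 1
6, 3, 1, 1, 1
6, 2, 2, 1, 1
5, 4, 1, 1, 1
5, 3, 2, 1, 1
5, 2, 2, 2, 1
4, 4, 2, 1, 1
4, 3, 3, 1, 1
4, 3, 2, 2, 1
4, 2, 2, 2, 2
3, 3, 3, 2, 1
3, 3, 2, 2, 2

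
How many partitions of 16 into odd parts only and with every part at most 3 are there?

The partitions of 16 that satisfy the conditions:
3 + 3 + 3 + 3 + 3 + 1
3 + 3 + 3 + 3 + 1 + 1 + 1 + 1
3 + 3 + 3 + 1 + 1 + 1 + 1 + 1 + 1 + 1
3 + 3 + 1 + 1 + 1 + 1 + 1 + 1 + 1 + 1 + 1 + 1
3 + 1 + 1 + 1 + 1 + 1 + 1 + 1 + 1 + 1 + 1 + 1 + 1 + 1
1 + 1 + 1 + 1 + 1 + 1 + 1 + 1 + 1 + 1 + 1 + 1 + 1 + 1 + 1 + 1

6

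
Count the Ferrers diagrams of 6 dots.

11

They are:
6
5,1
4,2
4,1,1
3,3
3,2,1
3,1,1,1
2,2,2
2,2,1,1
2,1,1,1,1
1,1,1,1,1,1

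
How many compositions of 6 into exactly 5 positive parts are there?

5

Equivalently, choose which 4 of the 5 gaps become plus signs: C(5,4) = 5.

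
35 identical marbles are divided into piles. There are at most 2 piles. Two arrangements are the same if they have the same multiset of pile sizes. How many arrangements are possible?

18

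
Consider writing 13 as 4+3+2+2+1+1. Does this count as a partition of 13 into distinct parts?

No

The parts sum to 13, and the condition 'all summands are distinct' is violated.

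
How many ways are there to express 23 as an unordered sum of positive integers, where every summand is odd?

104

Enumerating by decreasing first part gives 104 partitions in all.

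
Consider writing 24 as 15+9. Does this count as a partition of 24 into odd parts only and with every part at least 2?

The parts sum to 24, and the condition 'every summand is odd' holds; the condition 'every summand is at least 2' holds.

Yes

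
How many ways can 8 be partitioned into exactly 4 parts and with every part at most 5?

They are:
5+1+1+1
4+2+1+1
3+3+1+1
3+2+2+1
2+2+2+2

5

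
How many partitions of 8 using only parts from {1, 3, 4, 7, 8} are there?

8

Listing the qualifying partitions of 8:
8
7,1
4,4
4,3,1
4,1,1,1,1
3,3,1,1
3,1,1,1,1,1
1,1,1,1,1,1,1,1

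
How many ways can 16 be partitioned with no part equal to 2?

Enumerating by decreasing first part gives 96 partitions in all.

96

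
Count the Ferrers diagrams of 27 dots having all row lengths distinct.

192

Enumerating by decreasing first part gives 192 partitions in all.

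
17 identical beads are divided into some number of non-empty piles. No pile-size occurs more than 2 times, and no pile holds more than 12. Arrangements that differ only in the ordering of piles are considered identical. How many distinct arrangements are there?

98

Enumerating by decreasing first part gives 98 partitions in all.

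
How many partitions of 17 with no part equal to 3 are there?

There are 162 such partitions.

162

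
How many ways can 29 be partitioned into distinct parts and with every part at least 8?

10

Enumerating:
29
8+21
9+20
10+19
11+18
12+17
13+16
14+15
8+9+12
8+10+11
Counting gives 10.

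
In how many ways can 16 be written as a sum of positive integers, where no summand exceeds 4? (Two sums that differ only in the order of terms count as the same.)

A partial list (first 12 by largest part):
4, 4, 4, 4
1, 3, 4, 4, 4
2, 2, 4, 4, 4
1, 1, 2, 4, 4, 4
1, 1, 1, 1, 4, 4, 4
2, 3, 3, 4, 4
1, 1, 3, 3, 4, 4
1, 2, 2, 3, 4, 4
1, 1, 1, 2, 3, 4, 4
1, 1, 1, 1, 1, 3, 4, 4
2, 2, 2, 2, 4, 4
1, 1, 2, 2, 2, 4, 4
…and 52 more, for 64 total.

64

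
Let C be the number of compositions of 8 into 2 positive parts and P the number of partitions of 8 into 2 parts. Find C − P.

3

Compositions: C(7,1) = 7.
Unordered (partitions into 2 parts): 4.
Difference: 7 − 4 = 3.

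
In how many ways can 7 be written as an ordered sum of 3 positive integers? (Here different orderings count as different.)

Equivalently, choose which 2 of the 6 gaps become plus signs: C(6,2) = 15.

15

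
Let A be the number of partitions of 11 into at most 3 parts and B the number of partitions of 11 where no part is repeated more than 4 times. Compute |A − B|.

Partitions of 11 into at most 3 parts: 16.
Partitions of 11 where no part is repeated more than 4 times: 44.
|16 − 44| = 28.

28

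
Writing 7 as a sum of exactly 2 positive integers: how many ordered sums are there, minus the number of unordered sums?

Ordered (compositions into 2 parts): C(6,1) = 6.
Unordered (partitions into 2 parts): 3.
Difference: 6 − 3 = 3.

3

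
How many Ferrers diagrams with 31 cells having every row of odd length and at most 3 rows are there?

25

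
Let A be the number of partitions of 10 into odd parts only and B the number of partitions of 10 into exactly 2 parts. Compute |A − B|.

Partitions of 10 into odd parts only: 10.
Partitions of 10 into exactly 2 parts: 5.
|10 − 5| = 5.

5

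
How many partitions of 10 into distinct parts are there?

Listing the qualifying partitions of 10:
10
9, 1
8, 2
7, 3
7, 2, 1
6, 4
6, 3, 1
5, 4, 1
5, 3, 2
4, 3, 2, 1

10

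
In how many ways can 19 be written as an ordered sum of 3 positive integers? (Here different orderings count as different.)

153

Place 2 bars in the 18 internal gaps of a row of 19 dots: C(18,2) = 153.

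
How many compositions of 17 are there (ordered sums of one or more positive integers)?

65536

Each of the 16 gaps between 17 units is either a break or not: 2^16 = 65536.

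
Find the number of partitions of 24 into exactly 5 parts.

164

Direct enumeration gives 164 partitions.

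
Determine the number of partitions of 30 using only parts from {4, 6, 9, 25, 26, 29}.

6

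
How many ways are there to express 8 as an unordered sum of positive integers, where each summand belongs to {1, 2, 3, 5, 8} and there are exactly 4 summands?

4

The partitions of 8 that satisfy the conditions:
5 + 1 + 1 + 1
3 + 3 + 1 + 1
3 + 2 + 2 + 1
2 + 2 + 2 + 2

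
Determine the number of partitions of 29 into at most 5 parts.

603

There are 603 such partitions.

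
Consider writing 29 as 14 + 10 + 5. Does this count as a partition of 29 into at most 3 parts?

Yes

The parts sum to 29, and the condition 'there are at most 3 summands' holds.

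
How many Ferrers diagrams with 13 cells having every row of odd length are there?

18

The partitions of 13 that satisfy the conditions:
13
11 + 1 + 1
9 + 3 + 1
9 + 1 + 1 + 1 + 1
7 + 5 + 1
7 + 3 + 3
7 + 3 + 1 + 1 + 1
7 + 1 + 1 + 1 + 1 + 1 + 1
5 + 5 + 3
5 + 5 + 1 + 1 + 1
5 + 3 + 3 + 1 + 1
5 + 3 + 1 + 1 + 1 + 1 + 1
5 + 1 + 1 + 1 + 1 + 1 + 1 + 1 + 1
3 + 3 + 3 + 3 + 1
3 + 3 + 3 + 1 + 1 + 1 + 1
3 + 3 + 1 + 1 + 1 + 1 + 1 + 1 + 1
3 + 1 + 1 + 1 + 1 + 1 + 1 + 1 + 1 + 1 + 1
1 + 1 + 1 + 1 + 1 + 1 + 1 + 1 + 1 + 1 + 1 + 1 + 1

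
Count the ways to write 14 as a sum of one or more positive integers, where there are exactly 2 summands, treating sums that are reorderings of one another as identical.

7

Enumerating:
13, 1
12, 2
11, 3
10, 4
9, 5
8, 6
7, 7
That's 7 in total.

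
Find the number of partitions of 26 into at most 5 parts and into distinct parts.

Enumerating by decreasing first part gives 158 partitions in all.

158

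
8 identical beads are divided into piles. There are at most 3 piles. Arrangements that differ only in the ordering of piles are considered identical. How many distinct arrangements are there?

The partitions of 8 that satisfy the conditions:
8
7,1
6,2
6,1,1
5,3
5,2,1
4,4
4,3,1
4,2,2
3,3,2

10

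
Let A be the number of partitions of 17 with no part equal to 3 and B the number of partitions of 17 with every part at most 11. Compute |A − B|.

116

Partitions of 17 with no part equal to 3: 162.
Partitions of 17 with every part at most 11: 278.
|162 − 278| = 116.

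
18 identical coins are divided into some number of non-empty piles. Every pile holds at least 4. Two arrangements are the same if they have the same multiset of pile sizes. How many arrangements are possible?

The partitions of 18 that satisfy the conditions:
18
14+4
13+5
12+6
11+7
10+8
10+4+4
9+9
9+5+4
8+6+4
8+5+5
7+7+4
7+6+5
6+6+6
6+4+4+4
5+5+4+4
That's 16 in total.

16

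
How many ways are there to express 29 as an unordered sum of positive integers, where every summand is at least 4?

115

Enumerating by decreasing first part gives 115 partitions in all.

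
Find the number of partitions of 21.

792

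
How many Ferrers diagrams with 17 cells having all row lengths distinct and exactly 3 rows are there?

Listing the qualifying partitions of 17:
14 + 2 + 1
13 + 3 + 1
12 + 4 + 1
12 + 3 + 2
11 + 5 + 1
11 + 4 + 2
10 + 6 + 1
10 + 5 + 2
10 + 4 + 3
9 + 7 + 1
9 + 6 + 2
9 + 5 + 3
8 + 7 + 2
8 + 6 + 3
8 + 5 + 4
7 + 6 + 4

16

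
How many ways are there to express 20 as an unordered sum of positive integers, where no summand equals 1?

137

There are 137 such partitions.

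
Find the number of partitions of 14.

There are 135 such partitions.

135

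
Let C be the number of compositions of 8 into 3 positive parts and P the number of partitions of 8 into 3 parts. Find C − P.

16

Ordered (compositions into 3 parts): C(7,2) = 21.
Unordered (partitions into 3 parts): 5.
Difference: 21 − 5 = 16.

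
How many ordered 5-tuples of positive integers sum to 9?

Equivalently, choose which 4 of the 8 gaps become plus signs: C(8,4) = 70.

70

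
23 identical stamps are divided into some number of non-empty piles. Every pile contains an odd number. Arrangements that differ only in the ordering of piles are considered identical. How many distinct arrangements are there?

104

A full systematic count gives 104.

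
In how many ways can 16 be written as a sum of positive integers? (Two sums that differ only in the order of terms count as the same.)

Counting exhaustively, 231 partitions satisfy the conditions.

231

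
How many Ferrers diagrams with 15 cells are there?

176

Systematic enumeration (by largest part, then next-largest, …) yields 176.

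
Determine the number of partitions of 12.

77

A full systematic count gives 77.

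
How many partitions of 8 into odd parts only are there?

The partitions of 8 that satisfy the conditions:
7,1
5,3
5,1,1,1
3,3,1,1
3,1,1,1,1,1
1,1,1,1,1,1,1,1

6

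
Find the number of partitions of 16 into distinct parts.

A partial list (first 12 by largest part):
16
15+1
14+2
13+3
13+2+1
12+4
12+3+1
11+5
11+4+1
11+3+2
10+6
10+5+1
…and 20 more, for 32 total.

32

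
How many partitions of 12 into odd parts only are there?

15

Enumerating:
11 + 1
9 + 3
9 + 1 + 1 + 1
7 + 5
7 + 3 + 1 + 1
7 + 1 + 1 + 1 + 1 + 1
5 + 5 + 1 + 1
5 + 3 + 3 + 1
5 + 3 + 1 + 1 + 1 + 1
5 + 1 + 1 + 1 + 1 + 1 + 1 + 1
3 + 3 + 3 + 3
3 + 3 + 3 + 1 + 1 + 1
3 + 3 + 1 + 1 + 1 + 1 + 1 + 1
3 + 1 + 1 + 1 + 1 + 1 + 1 + 1 + 1 + 1
1 + 1 + 1 + 1 + 1 + 1 + 1 + 1 + 1 + 1 + 1 + 1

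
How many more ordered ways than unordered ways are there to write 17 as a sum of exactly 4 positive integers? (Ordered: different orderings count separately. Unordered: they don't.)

521

Compositions: C(16,3) = 560.
Unordered (partitions into 4 parts): 39.
Difference: 560 − 39 = 521.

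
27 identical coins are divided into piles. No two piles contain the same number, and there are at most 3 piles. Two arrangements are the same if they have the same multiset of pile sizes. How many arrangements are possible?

62

A partial list (first 12 by largest part):
27
26 + 1
25 + 2
24 + 3
24 + 2 + 1
23 + 4
23 + 3 + 1
22 + 5
22 + 4 + 1
22 + 3 + 2
21 + 6
21 + 5 + 1
…and 50 more, for 62 total.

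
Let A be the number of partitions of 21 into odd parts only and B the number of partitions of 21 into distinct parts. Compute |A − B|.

0

Partitions of 21 into odd parts only: 76.
Partitions of 21 into distinct parts: 76.
|76 − 76| = 0.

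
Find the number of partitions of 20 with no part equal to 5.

Systematic enumeration (by largest part, then next-largest, …) yields 451.

451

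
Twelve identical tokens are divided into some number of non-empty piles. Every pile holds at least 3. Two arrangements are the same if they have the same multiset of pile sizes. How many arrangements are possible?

9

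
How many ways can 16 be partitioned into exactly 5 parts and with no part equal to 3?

19

Listing the qualifying partitions of 16:
12 + 1 + 1 + 1 + 1
11 + 2 + 1 + 1 + 1
10 + 2 + 2 + 1 + 1
9 + 4 + 1 + 1 + 1
9 + 2 + 2 + 2 + 1
8 + 5 + 1 + 1 + 1
8 + 4 + 2 + 1 + 1
8 + 2 + 2 + 2 + 2
7 + 6 + 1 + 1 + 1
7 + 5 + 2 + 1 + 1
7 + 4 + 2 + 2 + 1
6 + 6 + 2 + 1 + 1
6 + 5 + 2 + 2 + 1
6 + 4 + 4 + 1 + 1
6 + 4 + 2 + 2 + 2
5 + 5 + 4 + 1 + 1
5 + 5 + 2 + 2 + 2
5 + 4 + 4 + 2 + 1
4 + 4 + 4 + 2 + 2
Counting gives 19.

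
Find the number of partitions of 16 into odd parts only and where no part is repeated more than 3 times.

16

Listing the qualifying partitions of 16:
15,1
13,3
13,1,1,1
11,5
11,3,1,1
9,7
9,5,1,1
9,3,3,1
7,7,1,1
7,5,3,1
7,3,3,3
7,3,3,1,1,1
5,5,5,1
5,5,3,3
5,5,3,1,1,1
5,3,3,3,1,1
That's 16 in total.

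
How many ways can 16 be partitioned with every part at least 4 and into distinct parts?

Listing the qualifying partitions of 16:
16
4+12
5+11
6+10
7+9
4+5+7
That's 6 in total.

6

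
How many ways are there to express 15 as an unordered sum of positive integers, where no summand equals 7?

There are 154 such partitions.

154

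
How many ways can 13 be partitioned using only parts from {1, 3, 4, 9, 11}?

Listing the qualifying partitions of 13:
11+1+1
9+4
9+3+1
9+1+1+1+1
4+4+4+1
4+4+3+1+1
4+4+1+1+1+1+1
4+3+3+3
4+3+3+1+1+1
4+3+1+1+1+1+1+1
4+1+1+1+1+1+1+1+1+1
3+3+3+3+1
3+3+3+1+1+1+1
3+3+1+1+1+1+1+1+1
3+1+1+1+1+1+1+1+1+1+1
1+1+1+1+1+1+1+1+1+1+1+1+1

16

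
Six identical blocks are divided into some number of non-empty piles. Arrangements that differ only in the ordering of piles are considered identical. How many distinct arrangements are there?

11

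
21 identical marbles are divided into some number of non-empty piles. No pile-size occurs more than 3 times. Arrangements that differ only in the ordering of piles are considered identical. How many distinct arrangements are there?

Counting exhaustively, 395 partitions satisfy the conditions.

395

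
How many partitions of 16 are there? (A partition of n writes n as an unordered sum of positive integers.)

231

A full systematic count gives 231.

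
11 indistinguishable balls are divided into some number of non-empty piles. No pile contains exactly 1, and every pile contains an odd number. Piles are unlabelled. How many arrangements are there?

2

Listing the qualifying partitions of 11:
11
5,3,3
That's 2 in total.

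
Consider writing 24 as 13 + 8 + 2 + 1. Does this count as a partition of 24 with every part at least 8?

The parts sum to 24, and the condition 'every summand is at least 8' is violated.

No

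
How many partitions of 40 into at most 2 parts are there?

21

They are:
40
39, 1
38, 2
37, 3
36, 4
35, 5
34, 6
33, 7
32, 8
31, 9
30, 10
29, 11
28, 12
27, 13
26, 14
25, 15
24, 16
23, 17
22, 18
21, 19
20, 20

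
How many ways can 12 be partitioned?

Enumerating by decreasing first part gives 77 partitions in all.

77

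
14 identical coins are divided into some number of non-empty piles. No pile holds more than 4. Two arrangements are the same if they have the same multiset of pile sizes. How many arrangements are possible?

47

A partial list (first 12 by largest part):
4, 4, 4, 2
4, 4, 4, 1, 1
4, 4, 3, 3
4, 4, 3, 2, 1
4, 4, 3, 1, 1, 1
4, 4, 2, 2, 2
4, 4, 2, 2, 1, 1
4, 4, 2, 1, 1, 1, 1
4, 4, 1, 1, 1, 1, 1, 1
4, 3, 3, 3, 1
4, 3, 3, 2, 2
4, 3, 3, 2, 1, 1
…and 35 more, for 47 total.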